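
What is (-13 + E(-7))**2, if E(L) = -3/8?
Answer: 11449/64 ≈ 178.89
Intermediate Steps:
E(L) = -3/8 (E(L) = -3*1/8 = -3/8)
(-13 + E(-7))**2 = (-13 - 3/8)**2 = (-107/8)**2 = 11449/64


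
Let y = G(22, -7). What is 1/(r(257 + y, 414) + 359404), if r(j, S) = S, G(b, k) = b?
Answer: 1/359818 ≈ 2.7792e-6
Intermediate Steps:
y = 22
1/(r(257 + y, 414) + 359404) = 1/(414 + 359404) = 1/359818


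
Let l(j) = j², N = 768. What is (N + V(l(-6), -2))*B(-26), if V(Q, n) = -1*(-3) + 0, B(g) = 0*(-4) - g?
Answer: 20046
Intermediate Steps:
B(g) = -g (B(g) = 0 - g = -g)
V(Q, n) = 3 (V(Q, n) = 3 + 0 = 3)
(N + V(l(-6), -2))*B(-26) = (768 + 3)*(-1*(-26)) = 771*26 = 20046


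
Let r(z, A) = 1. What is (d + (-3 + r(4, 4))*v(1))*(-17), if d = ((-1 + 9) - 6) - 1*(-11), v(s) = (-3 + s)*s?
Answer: -289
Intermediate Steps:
v(s) = s*(-3 + s)
d = 13 (d = (8 - 6) + 11 = 2 + 11 = 13)
(d + (-3 + r(4, 4))*v(1))*(-17) = (13 + (-3 + 1)*(1*(-3 + 1)))*(-17) = (13 - 2*(-2))*(-17) = (13 + 4)*(-17) = 17*(-17) = -289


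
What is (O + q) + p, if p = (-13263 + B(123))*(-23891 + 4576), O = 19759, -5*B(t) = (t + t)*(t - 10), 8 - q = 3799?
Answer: 363574487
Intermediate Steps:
q = -3791 (q = 8 - 1*3799 = 8 - 3799 = -3791)
B(t) = -2*t*(-10 + t)/5 (B(t) = -(t + t)*(t - 10)/5 = -2*t*(-10 + t)/5)
p = 363558519 (p = (-13263 + (⅖)*123*(10 - 1*123))*(-23891 + 4576) = (-13263 + (⅖)*123*(10 - 123))*(-19315) = (-13263 + (⅖)*123*(-113))*(-19315) = (-13263 - 27798/5)*(-19315) = -94113/5*(-19315) = 363558519)
(O + q) + p = (19759 - 3791) + 363558519 = 15968 + 363558519 = 363574487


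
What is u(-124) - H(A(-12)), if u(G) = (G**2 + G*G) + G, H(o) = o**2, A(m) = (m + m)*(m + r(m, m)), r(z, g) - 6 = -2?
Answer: -6236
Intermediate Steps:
r(z, g) = 4 (r(z, g) = 6 - 2 = 4)
A(m) = 2*m*(4 + m) (A(m) = (m + m)*(m + 4) = (2*m)*(4 + m) = 2*m*(4 + m))
u(G) = G + 2*G**2 (u(G) = (G**2 + G**2) + G = 2*G**2 + G = G + 2*G**2)
u(-124) - H(A(-12)) = -124*(1 + 2*(-124)) - (2*(-12)*(4 - 12))**2 = -124*(1 - 248) - (2*(-12)*(-8))**2 = -124*(-247) - 1*192**2 = 30628 - 1*36864 = 30628 - 36864 = -6236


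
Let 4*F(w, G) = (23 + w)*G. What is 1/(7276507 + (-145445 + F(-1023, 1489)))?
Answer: 1/6758812 ≈ 1.4796e-7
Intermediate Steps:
F(w, G) = G*(23 + w)/4 (F(w, G) = ((23 + w)*G)/4 = (G*(23 + w))/4 = G*(23 + w)/4)
1/(7276507 + (-145445 + F(-1023, 1489))) = 1/(7276507 + (-145445 + (¼)*1489*(23 - 1023))) = 1/(7276507 + (-145445 + (¼)*1489*(-1000))) = 1/(7276507 + (-145445 - 372250)) = 1/(7276507 - 517695) = 1/6758812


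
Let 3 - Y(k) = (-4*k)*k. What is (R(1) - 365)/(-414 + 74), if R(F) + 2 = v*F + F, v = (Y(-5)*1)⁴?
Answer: -22510103/68 ≈ -3.3103e+5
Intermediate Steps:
Y(k) = 3 + 4*k² (Y(k) = 3 - (-4*k)*k = 3 - (-4)*k² = 3 + 4*k²)
v = 112550881 (v = ((3 + 4*(-5)²)*1)⁴ = ((3 + 4*25)*1)⁴ = ((3 + 100)*1)⁴ = (103*1)⁴ = 103⁴ = 112550881)
R(F) = -2 + 112550882*F (R(F) = -2 + (112550881*F + F) = -2 + 112550882*F)
(R(1) - 365)/(-414 + 74) = ((-2 + 112550882*1) - 365)/(-414 + 74) = ((-2 + 112550882) - 365)/(-340) = (112550880 - 365)*(-1/340) = 112550515*(-1/340) = -22510103/68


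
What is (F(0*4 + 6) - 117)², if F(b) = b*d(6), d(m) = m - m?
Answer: 13689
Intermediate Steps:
d(m) = 0
F(b) = 0 (F(b) = b*0 = 0)
(F(0*4 + 6) - 117)² = (0 - 117)² = (-117)² = 13689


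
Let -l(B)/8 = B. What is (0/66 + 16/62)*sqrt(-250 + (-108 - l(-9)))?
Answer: 8*I*sqrt(430)/31 ≈ 5.3513*I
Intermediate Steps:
l(B) = -8*B
(0/66 + 16/62)*sqrt(-250 + (-108 - l(-9))) = (0/66 + 16/62)*sqrt(-250 + (-108 - (-8)*(-9))) = (0*(1/66) + 16*(1/62))*sqrt(-250 + (-108 - 1*72)) = (0 + 8/31)*sqrt(-250 + (-108 - 72)) = 8*sqrt(-250 - 180)/31 = 8*sqrt(-430)/31 = 8*(I*sqrt(430))/31 = 8*I*sqrt(430)/31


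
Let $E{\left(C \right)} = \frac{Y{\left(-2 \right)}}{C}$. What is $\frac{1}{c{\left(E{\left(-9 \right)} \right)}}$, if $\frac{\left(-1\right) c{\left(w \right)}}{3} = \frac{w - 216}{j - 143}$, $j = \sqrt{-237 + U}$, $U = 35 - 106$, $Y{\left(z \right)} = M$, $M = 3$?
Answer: $- \frac{13}{59} + \frac{2 i \sqrt{77}}{649} \approx -0.22034 + 0.027041 i$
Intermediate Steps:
$Y{\left(z \right)} = 3$
$U = -71$ ($U = 35 - 106 = -71$)
$j = 2 i \sqrt{77}$ ($j = \sqrt{-237 - 71} = \sqrt{-308} = 2 i \sqrt{77} \approx 17.55 i$)
$E{\left(C \right)} = \frac{3}{C}$
$c{\left(w \right)} = - \frac{3 \left(-216 + w\right)}{-143 + 2 i \sqrt{77}}$ ($c{\left(w \right)} = - 3 \frac{w - 216}{2 i \sqrt{77} - 143} = - 3 \frac{-216 + w}{-143 + 2 i \sqrt{77}} = - \frac{3 \left(-216 + w\right)}{-143 + 2 i \sqrt{77}}$)
$\frac{1}{c{\left(E{\left(-9 \right)} \right)}} = \frac{1}{3 \frac{1}{143 - 2 i \sqrt{77}} \left(-216 + \frac{3}{-9}\right)} = \frac{1}{3 \frac{1}{143 - 2 i \sqrt{77}} \left(-216 + 3 \left(- \frac{1}{9}\right)\right)} = \frac{1}{3 \frac{1}{143 - 2 i \sqrt{77}} \left(-216 - \frac{1}{3}\right)} = \frac{1}{3 \frac{1}{143 - 2 i \sqrt{77}} \left(- \frac{649}{3}\right)} = \frac{1}{\left(-649\right) \frac{1}{143 - 2 i \sqrt{77}}} = - \frac{13}{59} + \frac{2 i \sqrt{77}}{649}$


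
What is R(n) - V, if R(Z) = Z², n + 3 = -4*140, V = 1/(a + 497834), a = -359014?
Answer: 44001636579/138820 ≈ 3.1697e+5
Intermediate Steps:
V = 1/138820 (V = 1/(-359014 + 497834) = 1/138820 ≈ 7.2036e-6)
n = -563 (n = -3 - 4*140 = -3 - 560 = -563)
R(n) - V = (-563)² - 1*1/138820 = 316969 - 1/138820 = 44001636579/138820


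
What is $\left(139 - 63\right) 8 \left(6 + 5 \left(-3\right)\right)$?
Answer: $-5472$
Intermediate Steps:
$\left(139 - 63\right) 8 \left(6 + 5 \left(-3\right)\right) = 76 \cdot 8 \left(6 - 15\right) = 76 \cdot 8 \left(-9\right) = 76 \left(-72\right) = -5472$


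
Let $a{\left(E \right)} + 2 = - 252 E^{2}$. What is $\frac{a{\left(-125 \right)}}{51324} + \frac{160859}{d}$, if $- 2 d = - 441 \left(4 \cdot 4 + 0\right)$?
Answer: $- \frac{67090235}{2155608} \approx -31.124$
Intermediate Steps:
$a{\left(E \right)} = -2 - 252 E^{2}$
$d = 3528$ ($d = - \frac{\left(-441\right) \left(4 \cdot 4 + 0\right)}{2} = - \frac{\left(-441\right) \left(16 + 0\right)}{2} = - \frac{\left(-441\right) 16}{2} = \left(- \frac{1}{2}\right) \left(-7056\right) = 3528$)
$\frac{a{\left(-125 \right)}}{51324} + \frac{160859}{d} = \frac{-2 - 252 \left(-125\right)^{2}}{51324} + \frac{160859}{3528} = \left(-2 - 3937500\right) \frac{1}{51324} + 160859 \cdot \frac{1}{3528} = \left(-2 - 3937500\right) \frac{1}{51324} + \frac{160859}{3528} = \left(-3937502\right) \frac{1}{51324} + \frac{160859}{3528} = - \frac{1968751}{25662} + \frac{160859}{3528} = - \frac{67090235}{2155608}$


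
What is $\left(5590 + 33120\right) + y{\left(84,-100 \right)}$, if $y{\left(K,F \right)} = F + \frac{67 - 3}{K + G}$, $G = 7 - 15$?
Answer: $\frac{733606}{19} \approx 38611.0$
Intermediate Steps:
$G = -8$ ($G = 7 - 15 = -8$)
$y{\left(K,F \right)} = F + \frac{64}{-8 + K}$ ($y{\left(K,F \right)} = F + \frac{67 - 3}{K - 8} = F + \frac{64}{-8 + K}$)
$\left(5590 + 33120\right) + y{\left(84,-100 \right)} = \left(5590 + 33120\right) + \frac{64 - -800 - 8400}{-8 + 84} = 38710 + \frac{64 + 800 - 8400}{76} = 38710 + \frac{1}{76} \left(-7536\right) = 38710 - \frac{1884}{19} = \frac{733606}{19}$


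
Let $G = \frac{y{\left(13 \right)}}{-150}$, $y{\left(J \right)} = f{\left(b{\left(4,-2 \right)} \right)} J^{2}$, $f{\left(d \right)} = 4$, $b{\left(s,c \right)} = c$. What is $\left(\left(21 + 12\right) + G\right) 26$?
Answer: $\frac{55562}{75} \approx 740.83$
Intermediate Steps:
$y{\left(J \right)} = 4 J^{2}$
$G = - \frac{338}{75}$ ($G = \frac{4 \cdot 13^{2}}{-150} = 4 \cdot 169 \left(- \frac{1}{150}\right) = 676 \left(- \frac{1}{150}\right) = - \frac{338}{75} \approx -4.5067$)
$\left(\left(21 + 12\right) + G\right) 26 = \left(\left(21 + 12\right) - \frac{338}{75}\right) 26 = \left(33 - \frac{338}{75}\right) 26 = \frac{2137}{75} \cdot 26 = \frac{55562}{75}$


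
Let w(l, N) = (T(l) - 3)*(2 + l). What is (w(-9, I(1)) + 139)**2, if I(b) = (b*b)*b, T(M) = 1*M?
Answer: 49729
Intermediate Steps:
T(M) = M
I(b) = b**3 (I(b) = b**2*b = b**3)
w(l, N) = (-3 + l)*(2 + l) (w(l, N) = (l - 3)*(2 + l) = (-3 + l)*(2 + l))
(w(-9, I(1)) + 139)**2 = ((-6 + (-9)**2 - 1*(-9)) + 139)**2 = ((-6 + 81 + 9) + 139)**2 = (84 + 139)**2 = 223**2 = 49729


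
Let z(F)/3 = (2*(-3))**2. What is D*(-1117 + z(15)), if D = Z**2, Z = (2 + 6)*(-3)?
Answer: -581184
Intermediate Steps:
Z = -24 (Z = 8*(-3) = -24)
z(F) = 108 (z(F) = 3*(2*(-3))**2 = 3*(-6)**2 = 3*36 = 108)
D = 576 (D = (-24)**2 = 576)
D*(-1117 + z(15)) = 576*(-1117 + 108) = 576*(-1009) = -581184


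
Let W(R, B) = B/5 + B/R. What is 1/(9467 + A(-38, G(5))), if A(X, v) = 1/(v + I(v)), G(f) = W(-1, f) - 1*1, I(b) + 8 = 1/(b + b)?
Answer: 131/1240167 ≈ 0.00010563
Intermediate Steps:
W(R, B) = B/5 + B/R (W(R, B) = B*(⅕) + B/R = B/5 + B/R)
I(b) = -8 + 1/(2*b) (I(b) = -8 + 1/(b + b) = -8 + 1/(2*b))
G(f) = -1 - 4*f/5 (G(f) = (f/5 + f/(-1)) - 1*1 = (f/5 + f*(-1)) - 1 = (f/5 - f) - 1 = -4*f/5 - 1 = -1 - 4*f/5)
A(X, v) = 1/(-8 + v + 1/(2*v)) (A(X, v) = 1/(v + (-8 + 1/(2*v))) = 1/(-8 + v + 1/(2*v)))
1/(9467 + A(-38, G(5))) = 1/(9467 + 2*(-1 - ⅘*5)/(1 + 2*(-1 - ⅘*5)*(-8 + (-1 - ⅘*5)))) = 1/(9467 + 2*(-1 - 4)/(1 + 2*(-1 - 4)*(-8 + (-1 - 4)))) = 1/(9467 + 2*(-5)/(1 + 2*(-5)*(-8 - 5))) = 1/(9467 + 2*(-5)/(1 + 2*(-5)*(-13))) = 1/(9467 + 2*(-5)/(1 + 130)) = 1/(9467 + 2*(-5)/131) = 1/(9467 + 2*(-5)*(1/131)) = 1/(9467 - 10/131) = 1/(1240167/131) = 131/1240167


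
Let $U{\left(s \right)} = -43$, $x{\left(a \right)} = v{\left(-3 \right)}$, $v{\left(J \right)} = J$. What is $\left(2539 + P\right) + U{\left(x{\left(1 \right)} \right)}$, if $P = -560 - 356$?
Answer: $1580$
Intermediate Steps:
$x{\left(a \right)} = -3$
$P = -916$ ($P = -560 - 356 = -916$)
$\left(2539 + P\right) + U{\left(x{\left(1 \right)} \right)} = \left(2539 - 916\right) - 43 = 1623 - 43 = 1580$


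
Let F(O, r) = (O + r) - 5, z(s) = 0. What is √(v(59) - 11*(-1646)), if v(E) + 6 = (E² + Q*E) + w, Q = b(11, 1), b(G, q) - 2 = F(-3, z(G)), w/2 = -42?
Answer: √21143 ≈ 145.41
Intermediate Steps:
w = -84 (w = 2*(-42) = -84)
F(O, r) = -5 + O + r
b(G, q) = -6 (b(G, q) = 2 + (-5 - 3 + 0) = 2 - 8 = -6)
Q = -6
v(E) = -90 + E² - 6*E (v(E) = -6 + ((E² - 6*E) - 84) = -6 + (-84 + E² - 6*E) = -90 + E² - 6*E)
√(v(59) - 11*(-1646)) = √((-90 + 59² - 6*59) - 11*(-1646)) = √((-90 + 3481 - 354) + 18106) = √(3037 + 18106) = √21143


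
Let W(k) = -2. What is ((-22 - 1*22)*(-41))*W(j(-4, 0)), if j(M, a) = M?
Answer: -3608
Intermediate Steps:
((-22 - 1*22)*(-41))*W(j(-4, 0)) = ((-22 - 1*22)*(-41))*(-2) = ((-22 - 22)*(-41))*(-2) = -44*(-41)*(-2) = 1804*(-2) = -3608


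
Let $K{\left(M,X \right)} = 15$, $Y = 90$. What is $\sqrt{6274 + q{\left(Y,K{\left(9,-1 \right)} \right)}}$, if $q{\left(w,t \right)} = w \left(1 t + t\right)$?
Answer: $\sqrt{8974} \approx 94.731$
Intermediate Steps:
$q{\left(w,t \right)} = 2 t w$ ($q{\left(w,t \right)} = w \left(t + t\right) = w 2 t = 2 t w$)
$\sqrt{6274 + q{\left(Y,K{\left(9,-1 \right)} \right)}} = \sqrt{6274 + 2 \cdot 15 \cdot 90} = \sqrt{6274 + 2700} = \sqrt{8974}$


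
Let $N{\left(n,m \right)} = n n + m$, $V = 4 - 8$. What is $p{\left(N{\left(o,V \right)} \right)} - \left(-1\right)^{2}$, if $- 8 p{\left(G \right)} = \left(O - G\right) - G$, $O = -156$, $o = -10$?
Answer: $\frac{85}{2} \approx 42.5$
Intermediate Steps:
$V = -4$ ($V = 4 - 8 = -4$)
$N{\left(n,m \right)} = m + n^{2}$ ($N{\left(n,m \right)} = n^{2} + m = m + n^{2}$)
$p{\left(G \right)} = \frac{39}{2} + \frac{G}{4}$ ($p{\left(G \right)} = - \frac{\left(-156 - G\right) - G}{8} = - \frac{-156 - 2 G}{8} = \frac{39}{2} + \frac{G}{4}$)
$p{\left(N{\left(o,V \right)} \right)} - \left(-1\right)^{2} = \left(\frac{39}{2} + \frac{-4 + \left(-10\right)^{2}}{4}\right) - \left(-1\right)^{2} = \left(\frac{39}{2} + \frac{-4 + 100}{4}\right) - 1 = \left(\frac{39}{2} + \frac{1}{4} \cdot 96\right) - 1 = \left(\frac{39}{2} + 24\right) - 1 = \frac{87}{2} - 1 = \frac{85}{2}$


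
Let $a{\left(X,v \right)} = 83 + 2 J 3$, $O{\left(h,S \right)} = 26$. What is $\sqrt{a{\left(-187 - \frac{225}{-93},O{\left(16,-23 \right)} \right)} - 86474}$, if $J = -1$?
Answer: $i \sqrt{86397} \approx 293.93 i$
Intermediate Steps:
$a{\left(X,v \right)} = 77$ ($a{\left(X,v \right)} = 83 + 2 \left(-1\right) 3 = 83 - 6 = 77$)
$\sqrt{a{\left(-187 - \frac{225}{-93},O{\left(16,-23 \right)} \right)} - 86474} = \sqrt{77 - 86474} = \sqrt{-86397} = i \sqrt{86397}$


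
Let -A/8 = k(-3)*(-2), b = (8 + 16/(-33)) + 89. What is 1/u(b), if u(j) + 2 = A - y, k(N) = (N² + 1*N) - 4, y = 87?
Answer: -1/57 ≈ -0.017544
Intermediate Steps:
b = 3185/33 (b = (8 + 16*(-1/33)) + 89 = (8 - 16/33) + 89 = 248/33 + 89 = 3185/33 ≈ 96.515)
k(N) = -4 + N + N² (k(N) = (N² + N) - 4 = (N + N²) - 4 = -4 + N + N²)
A = 32 (A = -8*(-4 - 3 + (-3)²)*(-2) = -8*(-4 - 3 + 9)*(-2) = -16*(-2) = -8*(-4) = 32)
u(j) = -57 (u(j) = -2 + (32 - 1*87) = -2 + (32 - 87) = -2 - 55 = -57)
1/u(b) = 1/(-57) = -1/57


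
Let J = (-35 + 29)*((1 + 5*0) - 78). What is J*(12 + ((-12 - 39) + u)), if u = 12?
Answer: -12474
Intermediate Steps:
J = 462 (J = -6*((1 + 0) - 78) = -6*(1 - 78) = -6*(-77) = 462)
J*(12 + ((-12 - 39) + u)) = 462*(12 + ((-12 - 39) + 12)) = 462*(12 + (-51 + 12)) = 462*(12 - 39) = 462*(-27) = -12474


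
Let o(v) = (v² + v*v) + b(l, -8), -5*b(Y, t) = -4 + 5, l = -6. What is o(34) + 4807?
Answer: 35594/5 ≈ 7118.8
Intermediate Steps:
b(Y, t) = -⅕ (b(Y, t) = -(-4 + 5)/5 = -⅕*1 = -⅕)
o(v) = -⅕ + 2*v² (o(v) = (v² + v*v) - ⅕ = (v² + v²) - ⅕ = 2*v² - ⅕ = -⅕ + 2*v²)
o(34) + 4807 = (-⅕ + 2*34²) + 4807 = (-⅕ + 2*1156) + 4807 = (-⅕ + 2312) + 4807 = 11559/5 + 4807 = 35594/5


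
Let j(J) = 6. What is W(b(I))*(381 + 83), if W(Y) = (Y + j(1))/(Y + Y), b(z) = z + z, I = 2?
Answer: 580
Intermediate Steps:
b(z) = 2*z
W(Y) = (6 + Y)/(2*Y) (W(Y) = (Y + 6)/(Y + Y) = (6 + Y)/((2*Y)) = (6 + Y)*(1/(2*Y)) = (6 + Y)/(2*Y))
W(b(I))*(381 + 83) = ((6 + 2*2)/(2*((2*2))))*(381 + 83) = ((1/2)*(6 + 4)/4)*464 = ((1/2)*(1/4)*10)*464 = (5/4)*464 = 580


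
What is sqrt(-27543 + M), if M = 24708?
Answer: 9*I*sqrt(35) ≈ 53.245*I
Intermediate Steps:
sqrt(-27543 + M) = sqrt(-27543 + 24708) = sqrt(-2835) = 9*I*sqrt(35)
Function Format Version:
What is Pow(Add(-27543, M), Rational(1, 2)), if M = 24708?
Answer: Mul(9, I, Pow(35, Rational(1, 2))) ≈ Mul(53.245, I)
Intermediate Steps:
Pow(Add(-27543, M), Rational(1, 2)) = Pow(Add(-27543, 24708), Rational(1, 2)) = Pow(-2835, Rational(1, 2)) = Mul(9, I, Pow(35, Rational(1, 2)))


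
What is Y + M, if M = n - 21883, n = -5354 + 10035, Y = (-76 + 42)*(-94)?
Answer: -14006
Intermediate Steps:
Y = 3196 (Y = -34*(-94) = 3196)
n = 4681
M = -17202 (M = 4681 - 21883 = -17202)
Y + M = 3196 - 17202 = -14006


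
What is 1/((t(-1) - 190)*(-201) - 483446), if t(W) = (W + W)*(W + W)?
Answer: -1/446060 ≈ -2.2418e-6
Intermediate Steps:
t(W) = 4*W**2 (t(W) = (2*W)*(2*W) = 4*W**2)
1/((t(-1) - 190)*(-201) - 483446) = 1/((4*(-1)**2 - 190)*(-201) - 483446) = 1/((4*1 - 190)*(-201) - 483446) = 1/((4 - 190)*(-201) - 483446) = 1/(-186*(-201) - 483446) = 1/(37386 - 483446) = 1/(-446060) = -1/446060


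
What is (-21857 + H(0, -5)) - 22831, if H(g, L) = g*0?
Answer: -44688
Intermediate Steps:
H(g, L) = 0
(-21857 + H(0, -5)) - 22831 = (-21857 + 0) - 22831 = -21857 - 22831 = -44688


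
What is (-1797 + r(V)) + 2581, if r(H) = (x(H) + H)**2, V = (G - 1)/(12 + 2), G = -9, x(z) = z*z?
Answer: 1882484/2401 ≈ 784.04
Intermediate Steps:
x(z) = z**2
V = -5/7 (V = (-9 - 1)/(12 + 2) = -10/14 = -10*1/14 = -5/7 ≈ -0.71429)
r(H) = (H + H**2)**2 (r(H) = (H**2 + H)**2 = (H + H**2)**2)
(-1797 + r(V)) + 2581 = (-1797 + (-5/7)**2*(1 - 5/7)**2) + 2581 = (-1797 + 25*(2/7)**2/49) + 2581 = (-1797 + (25/49)*(4/49)) + 2581 = (-1797 + 100/2401) + 2581 = -4314497/2401 + 2581 = 1882484/2401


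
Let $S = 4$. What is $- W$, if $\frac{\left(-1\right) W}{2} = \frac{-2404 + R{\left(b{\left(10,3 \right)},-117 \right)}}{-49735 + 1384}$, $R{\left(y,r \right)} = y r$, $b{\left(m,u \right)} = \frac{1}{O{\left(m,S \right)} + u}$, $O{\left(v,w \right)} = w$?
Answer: $\frac{33890}{338457} \approx 0.10013$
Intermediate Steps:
$b{\left(m,u \right)} = \frac{1}{4 + u}$
$R{\left(y,r \right)} = r y$
$W = - \frac{33890}{338457}$ ($W = - 2 \frac{-2404 - \frac{117}{4 + 3}}{-49735 + 1384} = - 2 \frac{-2404 - \frac{117}{7}}{-48351} = - 2 \left(-2404 - \frac{117}{7}\right) \left(- \frac{1}{48351}\right) = - 2 \left(\left(- \frac{16945}{7}\right) \left(- \frac{1}{48351}\right)\right) = \left(-2\right) \frac{16945}{338457} = - \frac{33890}{338457} \approx -0.10013$)
$- W = \left(-1\right) \left(- \frac{33890}{338457}\right) = \frac{33890}{338457}$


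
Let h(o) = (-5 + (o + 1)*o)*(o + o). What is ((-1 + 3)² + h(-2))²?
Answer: 256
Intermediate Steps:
h(o) = 2*o*(-5 + o*(1 + o)) (h(o) = (-5 + (1 + o)*o)*(2*o) = (-5 + o*(1 + o))*(2*o) = 2*o*(-5 + o*(1 + o)))
((-1 + 3)² + h(-2))² = ((-1 + 3)² + 2*(-2)*(-5 - 2 + (-2)²))² = (2² + 2*(-2)*(-5 - 2 + 4))² = (4 + 2*(-2)*(-3))² = (4 + 12)² = 16² = 256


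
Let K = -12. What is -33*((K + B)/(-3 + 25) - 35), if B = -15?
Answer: 2391/2 ≈ 1195.5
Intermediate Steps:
-33*((K + B)/(-3 + 25) - 35) = -33*((-12 - 15)/(-3 + 25) - 35) = -33*(-27/22 - 35) = -33*(-797/22) = 2391/2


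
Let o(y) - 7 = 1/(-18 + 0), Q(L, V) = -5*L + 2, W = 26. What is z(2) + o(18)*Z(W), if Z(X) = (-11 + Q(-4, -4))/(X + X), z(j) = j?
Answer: 3247/936 ≈ 3.4690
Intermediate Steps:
Q(L, V) = 2 - 5*L
o(y) = 125/18 (o(y) = 7 + 1/(-18 + 0) = 7 + 1/(-18) = 7 - 1/18 = 125/18)
Z(X) = 11/(2*X) (Z(X) = (-11 + (2 - 5*(-4)))/(X + X) = (-11 + (2 + 20))/((2*X)) = (-11 + 22)*(1/(2*X)) = 11*(1/(2*X)) = 11/(2*X))
z(2) + o(18)*Z(W) = 2 + 125*((11/2)/26)/18 = 2 + 125*((11/2)*(1/26))/18 = 2 + (125/18)*(11/52) = 2 + 1375/936 = 3247/936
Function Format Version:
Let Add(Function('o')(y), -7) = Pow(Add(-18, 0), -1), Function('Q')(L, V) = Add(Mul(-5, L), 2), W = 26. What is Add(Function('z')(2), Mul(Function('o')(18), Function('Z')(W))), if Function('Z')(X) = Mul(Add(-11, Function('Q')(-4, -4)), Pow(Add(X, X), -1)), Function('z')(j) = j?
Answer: Rational(3247, 936) ≈ 3.4690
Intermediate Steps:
Function('Q')(L, V) = Add(2, Mul(-5, L))
Function('o')(y) = Rational(125, 18) (Function('o')(y) = Add(7, Pow(Add(-18, 0), -1)) = Add(7, Pow(-18, -1)) = Add(7, Rational(-1, 18)) = Rational(125, 18))
Function('Z')(X) = Mul(Rational(11, 2), Pow(X, -1)) (Function('Z')(X) = Mul(Add(-11, Add(2, Mul(-5, -4))), Pow(Add(X, X), -1)) = Mul(Add(-11, Add(2, 20)), Pow(Mul(2, X), -1)) = Mul(Add(-11, 22), Mul(Rational(1, 2), Pow(X, -1))) = Mul(11, Mul(Rational(1, 2), Pow(X, -1))) = Mul(Rational(11, 2), Pow(X, -1)))
Add(Function('z')(2), Mul(Function('o')(18), Function('Z')(W))) = Add(2, Mul(Rational(125, 18), Mul(Rational(11, 2), Pow(26, -1)))) = Add(2, Mul(Rational(125, 18), Mul(Rational(11, 2), Rational(1, 26)))) = Add(2, Mul(Rational(125, 18), Rational(11, 52))) = Add(2, Rational(1375, 936)) = Rational(3247, 936)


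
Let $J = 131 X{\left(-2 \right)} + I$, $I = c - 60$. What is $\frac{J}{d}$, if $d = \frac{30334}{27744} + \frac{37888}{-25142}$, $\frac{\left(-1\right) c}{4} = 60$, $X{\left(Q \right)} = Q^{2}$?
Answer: $- \frac{39062220288}{72126811} \approx -541.58$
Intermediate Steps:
$c = -240$ ($c = \left(-4\right) 60 = -240$)
$I = -300$ ($I = -240 - 60 = -300$)
$d = - \frac{72126811}{174384912}$ ($d = 30334 \cdot \frac{1}{27744} + 37888 \left(- \frac{1}{25142}\right) = \frac{15167}{13872} - \frac{18944}{12571} = - \frac{72126811}{174384912} \approx -0.41361$)
$J = 224$ ($J = 131 \left(-2\right)^{2} - 300 = 131 \cdot 4 - 300 = 524 - 300 = 224$)
$\frac{J}{d} = \frac{224}{- \frac{72126811}{174384912}} = 224 \left(- \frac{174384912}{72126811}\right) = - \frac{39062220288}{72126811}$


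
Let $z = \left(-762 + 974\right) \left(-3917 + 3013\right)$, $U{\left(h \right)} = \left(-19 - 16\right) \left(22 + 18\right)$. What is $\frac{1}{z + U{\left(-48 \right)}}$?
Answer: $- \frac{1}{193048} \approx -5.1801 \cdot 10^{-6}$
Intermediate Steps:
$U{\left(h \right)} = -1400$ ($U{\left(h \right)} = \left(-35\right) 40 = -1400$)
$z = -191648$ ($z = 212 \left(-904\right) = -191648$)
$\frac{1}{z + U{\left(-48 \right)}} = \frac{1}{-191648 - 1400} = \frac{1}{-193048} = - \frac{1}{193048}$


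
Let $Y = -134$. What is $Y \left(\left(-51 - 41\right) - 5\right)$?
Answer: $12998$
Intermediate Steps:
$Y \left(\left(-51 - 41\right) - 5\right) = - 134 \left(\left(-51 - 41\right) - 5\right) = - 134 \left(-92 - 5\right) = \left(-134\right) \left(-97\right) = 12998$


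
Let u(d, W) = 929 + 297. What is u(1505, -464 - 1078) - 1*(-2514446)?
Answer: 2515672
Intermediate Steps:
u(d, W) = 1226
u(1505, -464 - 1078) - 1*(-2514446) = 1226 - 1*(-2514446) = 1226 + 2514446 = 2515672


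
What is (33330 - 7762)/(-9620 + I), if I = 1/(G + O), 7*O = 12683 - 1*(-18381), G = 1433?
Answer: -1050716960/395333893 ≈ -2.6578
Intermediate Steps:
O = 31064/7 (O = (12683 - 1*(-18381))/7 = (12683 + 18381)/7 = (1/7)*31064 = 31064/7 ≈ 4437.7)
I = 7/41095 (I = 1/(1433 + 31064/7) = 1/(41095/7) = 7/41095 ≈ 0.00017034)
(33330 - 7762)/(-9620 + I) = (33330 - 7762)/(-9620 + 7/41095) = 25568/(-395333893/41095) = 25568*(-41095/395333893) = -1050716960/395333893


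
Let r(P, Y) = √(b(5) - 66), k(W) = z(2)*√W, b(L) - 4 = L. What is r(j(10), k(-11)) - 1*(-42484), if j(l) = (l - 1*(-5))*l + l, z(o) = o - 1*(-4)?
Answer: 42484 + I*√57 ≈ 42484.0 + 7.5498*I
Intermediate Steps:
b(L) = 4 + L
z(o) = 4 + o (z(o) = o + 4 = 4 + o)
k(W) = 6*√W (k(W) = (4 + 2)*√W = 6*√W)
j(l) = l + l*(5 + l) (j(l) = (l + 5)*l + l = (5 + l)*l + l = l*(5 + l) + l = l + l*(5 + l))
r(P, Y) = I*√57 (r(P, Y) = √((4 + 5) - 66) = √(9 - 66) = √(-57) = I*√57)
r(j(10), k(-11)) - 1*(-42484) = I*√57 - 1*(-42484) = I*√57 + 42484 = 42484 + I*√57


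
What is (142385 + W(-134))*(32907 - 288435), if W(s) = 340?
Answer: -36470233800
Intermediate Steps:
(142385 + W(-134))*(32907 - 288435) = (142385 + 340)*(32907 - 288435) = 142725*(-255528) = -36470233800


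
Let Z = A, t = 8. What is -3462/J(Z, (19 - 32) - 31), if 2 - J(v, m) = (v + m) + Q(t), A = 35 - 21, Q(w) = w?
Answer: -577/4 ≈ -144.25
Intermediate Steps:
A = 14
Z = 14
J(v, m) = -6 - m - v (J(v, m) = 2 - ((v + m) + 8) = 2 - ((m + v) + 8) = 2 - (8 + m + v) = 2 + (-8 - m - v) = -6 - m - v)
-3462/J(Z, (19 - 32) - 31) = -3462/(-6 - ((19 - 32) - 31) - 1*14) = -3462/(-6 - (-13 - 31) - 14) = -3462/(-6 - 1*(-44) - 14) = -3462/(-6 + 44 - 14) = -3462/24 = -3462*1/24 = -577/4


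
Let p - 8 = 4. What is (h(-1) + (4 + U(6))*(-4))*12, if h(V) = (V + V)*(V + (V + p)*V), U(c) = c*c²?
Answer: -10272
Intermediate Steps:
p = 12 (p = 8 + 4 = 12)
U(c) = c³
h(V) = 2*V*(V + V*(12 + V)) (h(V) = (V + V)*(V + (V + 12)*V) = (2*V)*(V + (12 + V)*V) = (2*V)*(V + V*(12 + V)) = 2*V*(V + V*(12 + V)))
(h(-1) + (4 + U(6))*(-4))*12 = (2*(-1)²*(13 - 1) + (4 + 6³)*(-4))*12 = (2*1*12 + (4 + 216)*(-4))*12 = (24 + 220*(-4))*12 = (24 - 880)*12 = -856*12 = -10272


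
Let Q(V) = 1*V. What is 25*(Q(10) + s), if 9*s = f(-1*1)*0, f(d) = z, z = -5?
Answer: 250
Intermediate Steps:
f(d) = -5
Q(V) = V
s = 0 (s = (-5*0)/9 = (⅑)*0 = 0)
25*(Q(10) + s) = 25*(10 + 0) = 25*10 = 250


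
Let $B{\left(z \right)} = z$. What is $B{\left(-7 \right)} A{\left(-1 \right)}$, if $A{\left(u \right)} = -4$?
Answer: $28$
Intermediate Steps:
$B{\left(-7 \right)} A{\left(-1 \right)} = \left(-7\right) \left(-4\right) = 28$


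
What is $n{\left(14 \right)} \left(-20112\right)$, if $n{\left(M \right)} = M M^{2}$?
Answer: $-55187328$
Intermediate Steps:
$n{\left(M \right)} = M^{3}$
$n{\left(14 \right)} \left(-20112\right) = 14^{3} \left(-20112\right) = 2744 \left(-20112\right) = -55187328$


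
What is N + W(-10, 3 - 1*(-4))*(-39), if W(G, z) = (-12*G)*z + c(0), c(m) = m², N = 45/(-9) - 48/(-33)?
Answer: -360399/11 ≈ -32764.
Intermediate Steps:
N = -39/11 (N = 45*(-⅑) - 48*(-1/33) = -5 + 16/11 = -39/11 ≈ -3.5455)
W(G, z) = -12*G*z (W(G, z) = (-12*G)*z + 0² = -12*G*z + 0 = -12*G*z)
N + W(-10, 3 - 1*(-4))*(-39) = -39/11 - 12*(-10)*(3 - 1*(-4))*(-39) = -39/11 - 12*(-10)*(3 + 4)*(-39) = -39/11 - 12*(-10)*7*(-39) = -39/11 + 840*(-39) = -39/11 - 32760 = -360399/11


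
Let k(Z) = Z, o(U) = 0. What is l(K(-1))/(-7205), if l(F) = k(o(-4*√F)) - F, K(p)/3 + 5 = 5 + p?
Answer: -3/7205 ≈ -0.00041638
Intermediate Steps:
K(p) = 3*p (K(p) = -15 + 3*(5 + p) = -15 + (15 + 3*p) = 3*p)
l(F) = -F (l(F) = 0 - F = -F)
l(K(-1))/(-7205) = -3*(-1)/(-7205) = -1*(-3)*(-1/7205) = 3*(-1/7205) = -3/7205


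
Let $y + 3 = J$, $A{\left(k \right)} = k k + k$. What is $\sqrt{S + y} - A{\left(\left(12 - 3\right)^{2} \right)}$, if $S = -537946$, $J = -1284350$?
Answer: $-6642 + i \sqrt{1822299} \approx -6642.0 + 1349.9 i$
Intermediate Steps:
$A{\left(k \right)} = k + k^{2}$ ($A{\left(k \right)} = k^{2} + k = k + k^{2}$)
$y = -1284353$ ($y = -3 - 1284350 = -1284353$)
$\sqrt{S + y} - A{\left(\left(12 - 3\right)^{2} \right)} = \sqrt{-537946 - 1284353} - \left(12 - 3\right)^{2} \left(1 + \left(12 - 3\right)^{2}\right) = \sqrt{-1822299} - 9^{2} \left(1 + 9^{2}\right) = i \sqrt{1822299} - 81 \left(1 + 81\right) = i \sqrt{1822299} - 81 \cdot 82 = i \sqrt{1822299} - 6642 = -6642 + i \sqrt{1822299}$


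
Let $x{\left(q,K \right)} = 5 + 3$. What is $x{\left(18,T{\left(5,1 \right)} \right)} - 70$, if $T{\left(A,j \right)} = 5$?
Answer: $-62$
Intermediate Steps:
$x{\left(q,K \right)} = 8$
$x{\left(18,T{\left(5,1 \right)} \right)} - 70 = 8 - 70 = -62$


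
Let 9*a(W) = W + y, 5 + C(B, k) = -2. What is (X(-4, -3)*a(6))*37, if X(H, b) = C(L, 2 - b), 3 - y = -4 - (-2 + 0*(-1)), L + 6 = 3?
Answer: -2849/9 ≈ -316.56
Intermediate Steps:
L = -3 (L = -6 + 3 = -3)
y = 5 (y = 3 - (-4 - (-2 + 0*(-1))) = 3 - (-4 - (-2 + 0)) = 3 - (-4 - 1*(-2)) = 3 - (-4 + 2) = 3 - 1*(-2) = 3 + 2 = 5)
C(B, k) = -7 (C(B, k) = -5 - 2 = -7)
X(H, b) = -7
a(W) = 5/9 + W/9 (a(W) = (W + 5)/9 = (5 + W)/9 = 5/9 + W/9)
(X(-4, -3)*a(6))*37 = -7*(5/9 + (⅑)*6)*37 = -7*(5/9 + ⅔)*37 = -7*11/9*37 = -77/9*37 = -2849/9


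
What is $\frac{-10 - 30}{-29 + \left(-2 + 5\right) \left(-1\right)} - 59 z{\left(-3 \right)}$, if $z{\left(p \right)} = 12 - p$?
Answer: $- \frac{3535}{4} \approx -883.75$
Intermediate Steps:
$\frac{-10 - 30}{-29 + \left(-2 + 5\right) \left(-1\right)} - 59 z{\left(-3 \right)} = \frac{-10 - 30}{-29 + \left(-2 + 5\right) \left(-1\right)} - 59 \left(12 - -3\right) = - \frac{40}{-29 + 3 \left(-1\right)} - 59 \left(12 + 3\right) = - \frac{40}{-29 - 3} - 885 = - \frac{40}{-32} - 885 = \left(-40\right) \left(- \frac{1}{32}\right) - 885 = \frac{5}{4} - 885 = - \frac{3535}{4}$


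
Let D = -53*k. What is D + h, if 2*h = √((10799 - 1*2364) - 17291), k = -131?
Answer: 6943 + 3*I*√246 ≈ 6943.0 + 47.053*I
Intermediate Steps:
D = 6943 (D = -53*(-131) = 6943)
h = 3*I*√246 (h = √((10799 - 1*2364) - 17291)/2 = √((10799 - 2364) - 17291)/2 = √(8435 - 17291)/2 = √(-8856)/2 = (6*I*√246)/2 = 3*I*√246 ≈ 47.053*I)
D + h = 6943 + 3*I*√246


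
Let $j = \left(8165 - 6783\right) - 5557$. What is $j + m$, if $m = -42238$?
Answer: $-46413$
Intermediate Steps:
$j = -4175$ ($j = 1382 - 5557 = -4175$)
$j + m = -4175 - 42238 = -46413$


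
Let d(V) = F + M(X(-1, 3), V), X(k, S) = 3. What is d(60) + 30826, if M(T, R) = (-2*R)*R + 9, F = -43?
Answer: 23592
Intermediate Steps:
M(T, R) = 9 - 2*R**2 (M(T, R) = -2*R**2 + 9 = 9 - 2*R**2)
d(V) = -34 - 2*V**2 (d(V) = -43 + (9 - 2*V**2) = -34 - 2*V**2)
d(60) + 30826 = (-34 - 2*60**2) + 30826 = (-34 - 2*3600) + 30826 = (-34 - 7200) + 30826 = -7234 + 30826 = 23592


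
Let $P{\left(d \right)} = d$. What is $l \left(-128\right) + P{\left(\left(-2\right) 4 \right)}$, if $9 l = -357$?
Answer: $\frac{15208}{3} \approx 5069.3$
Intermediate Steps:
$l = - \frac{119}{3}$ ($l = \frac{1}{9} \left(-357\right) = - \frac{119}{3} \approx -39.667$)
$l \left(-128\right) + P{\left(\left(-2\right) 4 \right)} = \left(- \frac{119}{3}\right) \left(-128\right) - 8 = \frac{15232}{3} - 8 = \frac{15208}{3}$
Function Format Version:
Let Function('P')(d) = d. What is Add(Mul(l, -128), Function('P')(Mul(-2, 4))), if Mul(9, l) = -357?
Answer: Rational(15208, 3) ≈ 5069.3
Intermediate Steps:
l = Rational(-119, 3) (l = Mul(Rational(1, 9), -357) = Rational(-119, 3) ≈ -39.667)
Add(Mul(l, -128), Function('P')(Mul(-2, 4))) = Add(Mul(Rational(-119, 3), -128), Mul(-2, 4)) = Add(Rational(15232, 3), -8) = Rational(15208, 3)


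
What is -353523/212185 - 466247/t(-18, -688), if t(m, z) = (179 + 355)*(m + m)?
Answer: 92134493543/4079044440 ≈ 22.587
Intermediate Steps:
t(m, z) = 1068*m (t(m, z) = 534*(2*m) = 1068*m)
-353523/212185 - 466247/t(-18, -688) = -353523/212185 - 466247/(1068*(-18)) = -353523*1/212185 - 466247/(-19224) = -353523/212185 - 466247*(-1/19224) = -353523/212185 + 466247/19224 = 92134493543/4079044440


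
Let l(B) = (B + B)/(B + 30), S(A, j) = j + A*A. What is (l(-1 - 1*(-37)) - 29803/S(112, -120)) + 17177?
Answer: 2347298783/136664 ≈ 17176.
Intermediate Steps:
S(A, j) = j + A²
l(B) = 2*B/(30 + B) (l(B) = (2*B)/(30 + B) = 2*B/(30 + B))
(l(-1 - 1*(-37)) - 29803/S(112, -120)) + 17177 = (2*(-1 - 1*(-37))/(30 + (-1 - 1*(-37))) - 29803/(-120 + 112²)) + 17177 = (2*(-1 + 37)/(30 + (-1 + 37)) - 29803/(-120 + 12544)) + 17177 = (2*36/(30 + 36) - 29803/12424) + 17177 = (2*36/66 - 29803*1/12424) + 17177 = (2*36*(1/66) - 29803/12424) + 17177 = (12/11 - 29803/12424) + 17177 = -178745/136664 + 17177 = 2347298783/136664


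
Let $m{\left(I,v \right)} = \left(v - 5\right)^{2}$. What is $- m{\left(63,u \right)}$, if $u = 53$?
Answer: $-2304$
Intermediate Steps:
$m{\left(I,v \right)} = \left(-5 + v\right)^{2}$
$- m{\left(63,u \right)} = - \left(-5 + 53\right)^{2} = - 48^{2} = \left(-1\right) 2304 = -2304$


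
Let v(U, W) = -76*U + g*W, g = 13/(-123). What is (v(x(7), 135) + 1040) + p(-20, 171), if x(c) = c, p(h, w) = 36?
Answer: 21719/41 ≈ 529.73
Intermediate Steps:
g = -13/123 (g = 13*(-1/123) = -13/123 ≈ -0.10569)
v(U, W) = -76*U - 13*W/123
(v(x(7), 135) + 1040) + p(-20, 171) = ((-76*7 - 13/123*135) + 1040) + 36 = ((-532 - 585/41) + 1040) + 36 = (-22397/41 + 1040) + 36 = 20243/41 + 36 = 21719/41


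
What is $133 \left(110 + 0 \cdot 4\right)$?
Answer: $14630$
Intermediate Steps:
$133 \left(110 + 0 \cdot 4\right) = 133 \left(110 + 0\right) = 133 \cdot 110 = 14630$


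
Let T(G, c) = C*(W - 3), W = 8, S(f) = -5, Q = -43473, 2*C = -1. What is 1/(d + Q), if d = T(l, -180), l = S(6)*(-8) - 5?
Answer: -2/86951 ≈ -2.3001e-5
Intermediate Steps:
C = -½ (C = (½)*(-1) = -½ ≈ -0.50000)
l = 35 (l = -5*(-8) - 5 = 40 - 5 = 35)
T(G, c) = -5/2 (T(G, c) = -(8 - 3)/2 = -½*5 = -5/2)
d = -5/2 ≈ -2.5000
1/(d + Q) = 1/(-5/2 - 43473) = 1/(-86951/2) = -2/86951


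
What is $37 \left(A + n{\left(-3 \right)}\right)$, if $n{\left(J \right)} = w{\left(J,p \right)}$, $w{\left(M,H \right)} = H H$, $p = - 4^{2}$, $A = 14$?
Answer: $9990$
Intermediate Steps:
$p = -16$ ($p = \left(-1\right) 16 = -16$)
$w{\left(M,H \right)} = H^{2}$
$n{\left(J \right)} = 256$ ($n{\left(J \right)} = \left(-16\right)^{2} = 256$)
$37 \left(A + n{\left(-3 \right)}\right) = 37 \left(14 + 256\right) = 37 \cdot 270 = 9990$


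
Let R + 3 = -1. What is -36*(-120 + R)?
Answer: 4464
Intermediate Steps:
R = -4 (R = -3 - 1 = -4)
-36*(-120 + R) = -36*(-120 - 4) = -36*(-124) = 4464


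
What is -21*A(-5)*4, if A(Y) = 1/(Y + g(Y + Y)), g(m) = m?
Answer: 28/5 ≈ 5.6000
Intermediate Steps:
A(Y) = 1/(3*Y) (A(Y) = 1/(Y + (Y + Y)) = 1/(Y + 2*Y) = 1/(3*Y))
-21*A(-5)*4 = -7/(-5)*4 = -7*(-1)/5*4 = -21*(-1/15)*4 = (7/5)*4 = 28/5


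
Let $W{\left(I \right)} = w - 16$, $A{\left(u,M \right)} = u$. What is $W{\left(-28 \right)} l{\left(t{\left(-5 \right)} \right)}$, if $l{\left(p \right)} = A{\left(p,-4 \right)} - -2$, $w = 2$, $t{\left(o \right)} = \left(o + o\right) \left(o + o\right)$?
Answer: $-1428$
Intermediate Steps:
$t{\left(o \right)} = 4 o^{2}$ ($t{\left(o \right)} = 2 o 2 o = 4 o^{2}$)
$W{\left(I \right)} = -14$ ($W{\left(I \right)} = 2 - 16 = -14$)
$l{\left(p \right)} = 2 + p$ ($l{\left(p \right)} = p - -2 = p + 2 = 2 + p$)
$W{\left(-28 \right)} l{\left(t{\left(-5 \right)} \right)} = - 14 \left(2 + 4 \left(-5\right)^{2}\right) = - 14 \left(2 + 4 \cdot 25\right) = - 14 \left(2 + 100\right) = \left(-14\right) 102 = -1428$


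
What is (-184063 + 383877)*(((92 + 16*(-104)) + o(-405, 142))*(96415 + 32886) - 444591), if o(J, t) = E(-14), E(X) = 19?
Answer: -40212376477816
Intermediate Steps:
o(J, t) = 19
(-184063 + 383877)*(((92 + 16*(-104)) + o(-405, 142))*(96415 + 32886) - 444591) = (-184063 + 383877)*(((92 + 16*(-104)) + 19)*(96415 + 32886) - 444591) = 199814*(((92 - 1664) + 19)*129301 - 444591) = 199814*((-1572 + 19)*129301 - 444591) = 199814*(-1553*129301 - 444591) = 199814*(-200804453 - 444591) = 199814*(-201249044) = -40212376477816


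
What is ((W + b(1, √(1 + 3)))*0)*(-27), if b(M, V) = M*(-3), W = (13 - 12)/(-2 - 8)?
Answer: 0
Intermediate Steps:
W = -⅒ (W = 1/(-10) = 1*(-⅒) = -⅒ ≈ -0.10000)
b(M, V) = -3*M
((W + b(1, √(1 + 3)))*0)*(-27) = ((-⅒ - 3*1)*0)*(-27) = ((-⅒ - 3)*0)*(-27) = -31/10*0*(-27) = 0*(-27) = 0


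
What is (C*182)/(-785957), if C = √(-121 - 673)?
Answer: -182*I*√794/785957 ≈ -0.006525*I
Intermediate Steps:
C = I*√794 (C = √(-794) = I*√794 ≈ 28.178*I)
(C*182)/(-785957) = ((I*√794)*182)/(-785957) = (182*I*√794)*(-1/785957) = -182*I*√794/785957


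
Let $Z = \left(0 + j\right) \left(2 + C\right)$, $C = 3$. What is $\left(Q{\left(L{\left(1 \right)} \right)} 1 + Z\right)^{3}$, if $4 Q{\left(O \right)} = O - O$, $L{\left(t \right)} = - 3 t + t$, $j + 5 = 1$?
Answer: $-8000$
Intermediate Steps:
$j = -4$ ($j = -5 + 1 = -4$)
$L{\left(t \right)} = - 2 t$
$Q{\left(O \right)} = 0$ ($Q{\left(O \right)} = \frac{O - O}{4} = \frac{1}{4} \cdot 0 = 0$)
$Z = -20$ ($Z = \left(0 - 4\right) \left(2 + 3\right) = \left(-4\right) 5 = -20$)
$\left(Q{\left(L{\left(1 \right)} \right)} 1 + Z\right)^{3} = \left(0 \cdot 1 - 20\right)^{3} = \left(0 - 20\right)^{3} = \left(-20\right)^{3} = -8000$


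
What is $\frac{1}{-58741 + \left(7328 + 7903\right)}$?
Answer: $- \frac{1}{43510} \approx -2.2983 \cdot 10^{-5}$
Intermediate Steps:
$\frac{1}{-58741 + \left(7328 + 7903\right)} = \frac{1}{-58741 + 15231} = \frac{1}{-43510} = - \frac{1}{43510}$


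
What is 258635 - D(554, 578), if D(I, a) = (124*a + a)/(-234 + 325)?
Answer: 23463535/91 ≈ 2.5784e+5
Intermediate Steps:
D(I, a) = 125*a/91 (D(I, a) = (125*a)/91 = (125*a)*(1/91) = 125*a/91)
258635 - D(554, 578) = 258635 - 125*578/91 = 258635 - 1*72250/91 = 258635 - 72250/91 = 23463535/91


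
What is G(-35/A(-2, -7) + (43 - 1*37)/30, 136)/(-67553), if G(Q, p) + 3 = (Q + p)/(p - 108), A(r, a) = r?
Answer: -697/18914840 ≈ -3.6849e-5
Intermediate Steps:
G(Q, p) = -3 + (Q + p)/(-108 + p) (G(Q, p) = -3 + (Q + p)/(p - 108) = -3 + (Q + p)/(-108 + p))
G(-35/A(-2, -7) + (43 - 1*37)/30, 136)/(-67553) = ((324 + (-35/(-2) + (43 - 1*37)/30) - 2*136)/(-108 + 136))/(-67553) = ((324 + (-35*(-½) + (43 - 37)*(1/30)) - 272)/28)*(-1/67553) = ((324 + (35/2 + 6*(1/30)) - 272)/28)*(-1/67553) = ((324 + (35/2 + ⅕) - 272)/28)*(-1/67553) = ((324 + 177/10 - 272)/28)*(-1/67553) = ((1/28)*(697/10))*(-1/67553) = (697/280)*(-1/67553) = -697/18914840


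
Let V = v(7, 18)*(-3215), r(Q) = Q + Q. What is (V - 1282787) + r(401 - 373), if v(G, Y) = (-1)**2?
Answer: -1285946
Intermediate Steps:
r(Q) = 2*Q
v(G, Y) = 1
V = -3215 (V = 1*(-3215) = -3215)
(V - 1282787) + r(401 - 373) = (-3215 - 1282787) + 2*(401 - 373) = -1286002 + 2*28 = -1286002 + 56 = -1285946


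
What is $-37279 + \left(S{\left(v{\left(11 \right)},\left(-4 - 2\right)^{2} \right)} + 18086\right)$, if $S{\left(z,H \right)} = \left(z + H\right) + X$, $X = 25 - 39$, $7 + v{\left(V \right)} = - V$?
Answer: $-19189$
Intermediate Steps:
$v{\left(V \right)} = -7 - V$
$X = -14$ ($X = 25 - 39 = -14$)
$S{\left(z,H \right)} = -14 + H + z$ ($S{\left(z,H \right)} = \left(z + H\right) - 14 = \left(H + z\right) - 14 = -14 + H + z$)
$-37279 + \left(S{\left(v{\left(11 \right)},\left(-4 - 2\right)^{2} \right)} + 18086\right) = -37279 + \left(\left(-14 + \left(-4 - 2\right)^{2} - 18\right) + 18086\right) = -37279 + \left(\left(-14 + \left(-6\right)^{2} - 18\right) + 18086\right) = -37279 + \left(\left(-14 + 36 - 18\right) + 18086\right) = -37279 + \left(4 + 18086\right) = -37279 + 18090 = -19189$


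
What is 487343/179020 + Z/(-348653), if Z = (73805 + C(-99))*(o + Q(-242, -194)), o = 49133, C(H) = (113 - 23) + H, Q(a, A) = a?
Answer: -645727127849741/62415860060 ≈ -10346.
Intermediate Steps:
C(H) = 90 + H
Z = 3607960236 (Z = (73805 + (90 - 99))*(49133 - 242) = (73805 - 9)*48891 = 73796*48891 = 3607960236)
487343/179020 + Z/(-348653) = 487343/179020 + 3607960236/(-348653) = 487343*(1/179020) + 3607960236*(-1/348653) = 487343/179020 - 3607960236/348653 = -645727127849741/62415860060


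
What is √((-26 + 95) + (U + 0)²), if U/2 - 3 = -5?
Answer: √85 ≈ 9.2195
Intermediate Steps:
U = -4 (U = 6 + 2*(-5) = 6 - 10 = -4)
√((-26 + 95) + (U + 0)²) = √((-26 + 95) + (-4 + 0)²) = √(69 + (-4)²) = √(69 + 16) = √85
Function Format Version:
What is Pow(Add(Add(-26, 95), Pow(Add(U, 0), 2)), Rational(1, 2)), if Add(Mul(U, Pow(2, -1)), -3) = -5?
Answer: Pow(85, Rational(1, 2)) ≈ 9.2195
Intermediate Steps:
U = -4 (U = Add(6, Mul(2, -5)) = Add(6, -10) = -4)
Pow(Add(Add(-26, 95), Pow(Add(U, 0), 2)), Rational(1, 2)) = Pow(Add(Add(-26, 95), Pow(Add(-4, 0), 2)), Rational(1, 2)) = Pow(Add(69, Pow(-4, 2)), Rational(1, 2)) = Pow(Add(69, 16), Rational(1, 2)) = Pow(85, Rational(1, 2))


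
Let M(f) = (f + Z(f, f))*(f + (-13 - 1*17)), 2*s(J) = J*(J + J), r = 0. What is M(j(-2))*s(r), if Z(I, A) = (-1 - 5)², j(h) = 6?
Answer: 0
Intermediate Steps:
Z(I, A) = 36 (Z(I, A) = (-6)² = 36)
s(J) = J² (s(J) = (J*(J + J))/2 = (J*(2*J))/2 = (2*J²)/2 = J²)
M(f) = (-30 + f)*(36 + f) (M(f) = (f + 36)*(f + (-13 - 1*17)) = (36 + f)*(f + (-13 - 17)) = (36 + f)*(f - 30) = (36 + f)*(-30 + f) = (-30 + f)*(36 + f))
M(j(-2))*s(r) = (-1080 + 6² + 6*6)*0² = (-1080 + 36 + 36)*0 = -1008*0 = 0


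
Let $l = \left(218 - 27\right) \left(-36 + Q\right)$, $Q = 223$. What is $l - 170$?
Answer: $35547$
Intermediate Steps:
$l = 35717$ ($l = \left(218 - 27\right) \left(-36 + 223\right) = 191 \cdot 187 = 35717$)
$l - 170 = 35717 - 170 = 35547$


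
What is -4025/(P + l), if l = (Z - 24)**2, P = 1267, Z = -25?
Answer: -575/524 ≈ -1.0973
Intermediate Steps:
l = 2401 (l = (-25 - 24)**2 = (-49)**2 = 2401)
-4025/(P + l) = -4025/(1267 + 2401) = -4025/3668 = -4025*1/3668 = -575/524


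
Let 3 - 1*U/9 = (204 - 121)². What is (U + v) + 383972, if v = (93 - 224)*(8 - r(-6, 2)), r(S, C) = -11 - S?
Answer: 320295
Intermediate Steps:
U = -61974 (U = 27 - 9*(204 - 121)² = 27 - 9*83² = 27 - 9*6889 = 27 - 62001 = -61974)
v = -1703 (v = (93 - 224)*(8 - (-11 - 1*(-6))) = -131*(8 - (-11 + 6)) = -131*(8 - 1*(-5)) = -131*(8 + 5) = -131*13 = -1703)
(U + v) + 383972 = (-61974 - 1703) + 383972 = -63677 + 383972 = 320295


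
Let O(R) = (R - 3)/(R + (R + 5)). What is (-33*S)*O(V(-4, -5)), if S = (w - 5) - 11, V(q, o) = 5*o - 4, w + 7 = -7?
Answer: 31680/53 ≈ 597.74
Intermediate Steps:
w = -14 (w = -7 - 7 = -14)
V(q, o) = -4 + 5*o
S = -30 (S = (-14 - 5) - 11 = -19 - 11 = -30)
O(R) = (-3 + R)/(5 + 2*R) (O(R) = (-3 + R)/(R + (5 + R)) = (-3 + R)/(5 + 2*R))
(-33*S)*O(V(-4, -5)) = (-33*(-30))*((-3 + (-4 + 5*(-5)))/(5 + 2*(-4 + 5*(-5)))) = 990*((-3 + (-4 - 25))/(5 + 2*(-4 - 25))) = 990*((-3 - 29)/(5 + 2*(-29))) = 990*(-32/(5 - 58)) = 990*(-32/(-53)) = 990*(-1/53*(-32)) = 990*(32/53) = 31680/53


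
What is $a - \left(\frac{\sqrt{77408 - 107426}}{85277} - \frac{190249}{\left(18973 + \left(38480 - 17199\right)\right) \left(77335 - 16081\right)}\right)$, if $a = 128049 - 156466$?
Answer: $- \frac{70068322878923}{2465718516} - \frac{i \sqrt{30018}}{85277} \approx -28417.0 - 0.0020317 i$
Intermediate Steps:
$a = -28417$
$a - \left(\frac{\sqrt{77408 - 107426}}{85277} - \frac{190249}{\left(18973 + \left(38480 - 17199\right)\right) \left(77335 - 16081\right)}\right) = -28417 - \left(\frac{\sqrt{77408 - 107426}}{85277} - \frac{190249}{\left(18973 + \left(38480 - 17199\right)\right) \left(77335 - 16081\right)}\right) = -28417 - \left(\sqrt{-30018} \cdot \frac{1}{85277} - \frac{190249}{\left(18973 + 21281\right) 61254}\right) = -28417 - \left(i \sqrt{30018} \cdot \frac{1}{85277} - \frac{190249}{40254 \cdot 61254}\right) = -28417 - \left(\frac{i \sqrt{30018}}{85277} - \frac{190249}{2465718516}\right) = -28417 - \left(- \frac{190249}{2465718516} + \frac{i \sqrt{30018}}{85277}\right) = -28417 + \left(\frac{190249}{2465718516} - \frac{i \sqrt{30018}}{85277}\right) = - \frac{70068322878923}{2465718516} - \frac{i \sqrt{30018}}{85277}$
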